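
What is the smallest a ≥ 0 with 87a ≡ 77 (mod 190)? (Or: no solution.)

gcd(190, 87):
  190 = 2·87 + 16
  87 = 5·16 + 7
  16 = 2·7 + 2
  7 = 3·2 + 1
  2 = 2·1
so gcd(190, 87) = 1.
1 divides 77, so solutions exist.
Back-substitute for Bézout coefficients:
  1 = 7 - 3·2
  ... = 87·(83) + 190·(-38)
So 87·(83) ≡ 1 (mod 190); multiply by 77: a ≡ 6391 (mod 190).
Smallest nonnegative: a = 6391 mod 190 = 121.

121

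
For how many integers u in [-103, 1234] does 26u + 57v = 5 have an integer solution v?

gcd(57, 26):
  57 = 2·26 + 5
  26 = 5·5 + 1
  5 = 5·1
so gcd(57, 26) = 1.
Back-substitute for Bézout coefficients:
  1 = 26 - 5·5
  ... = 26·(11) + 57·(-5)
Scale by 5: particular solution (55, -25); reduce u mod 57: (55, -25).
General solution: u = 55 + 57t, v = -25 - 26t for integer t.
-103 ≤ 55 + 57t ≤ 1234 gives t ∈ [-2, 20], which is 23 values.

23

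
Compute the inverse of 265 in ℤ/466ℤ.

51

gcd(466, 265):
  466 = 1·265 + 201
  265 = 1·201 + 64
  201 = 3·64 + 9
  64 = 7·9 + 1
  9 = 9·1
so gcd(466, 265) = 1.
Back-substitute for Bézout coefficients:
  1 = 64 - 7·9
  ... = 265·(51) + 466·(-29)
So 265·51 ≡ 1 (mod 466), and 51 mod 466 = 51.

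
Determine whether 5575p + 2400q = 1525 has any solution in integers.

yes

gcd(5575, 2400) = 25  (5575 = 2×2400 + 775, 2400 = 3×775 + 75, 775 = 10×75 + 25, 75 = 3×25).
25 divides 1525, so integer solutions exist.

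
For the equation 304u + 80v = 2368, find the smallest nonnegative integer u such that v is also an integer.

2

gcd(304, 80):
  304 = 3·80 + 64
  80 = 1·64 + 16
  64 = 4·16
so gcd(304, 80) = 16.
16 divides 2368, so solutions exist.
Back-substitute for Bézout coefficients:
  16 = 80 - 1·64
  ... = 304·(-1) + 80·(4)
Scale by 2368/16 = 148: (u₀, v₀) = (-148, 592).
General solution: u = -148 + 5t, v = 592 - 19t for integer t.
u ≥ 0: smallest is -148 mod 5 = 2 (at t = 30), with v = 22.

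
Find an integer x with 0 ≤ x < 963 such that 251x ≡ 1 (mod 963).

188

gcd(963, 251) = 1.
By Bézout, 251×(188) + 963×(-49) = 1.
So 251×188 ≡ 1 (mod 963), and 188 mod 963 = 188.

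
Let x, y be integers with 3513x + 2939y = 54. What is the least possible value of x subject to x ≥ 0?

gcd(3513, 2939):
  3513 = 1×2939 + 574
  2939 = 5×574 + 69
  574 = 8×69 + 22
  69 = 3×22 + 3
  22 = 7×3 + 1
  3 = 3×1
so gcd(3513, 2939) = 1.
1 divides 54, so solutions exist.
Back-substitute for Bézout coefficients:
  1 = 22 - 7×3
  ... = 3513×(937) + 2939×(-1120)
Scale by 54/1 = 54: (x₀, y₀) = (50598, -60480).
General solution: x = 50598 + 2939t, y = -60480 - 3513t for integer t.
x ≥ 0: smallest is 50598 mod 2939 = 635 (at t = -17), with y = -759.

635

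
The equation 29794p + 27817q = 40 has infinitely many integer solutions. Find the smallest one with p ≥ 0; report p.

gcd(29794, 27817):
  29794 = 1*27817 + 1977
  27817 = 14*1977 + 139
  1977 = 14*139 + 31
  139 = 4*31 + 15
  31 = 2*15 + 1
  15 = 15*1
so gcd(29794, 27817) = 1.
1 divides 40, so solutions exist.
Back-substitute for Bézout coefficients:
  1 = 31 - 2*15
  ... = 29794*(1801) + 27817*(-1929)
Scale by 40/1 = 40: (p₀, q₀) = (72040, -77160).
General solution: p = 72040 + 27817t, q = -77160 - 29794t for integer t.
p ≥ 0: smallest is 72040 mod 27817 = 16406 (at t = -2), with q = -17572.

16406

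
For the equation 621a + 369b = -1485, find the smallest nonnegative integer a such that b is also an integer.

19

gcd(621, 369):
  621 = 1×369 + 252
  369 = 1×252 + 117
  252 = 2×117 + 18
  117 = 6×18 + 9
  18 = 2×9
so gcd(621, 369) = 9.
9 divides -1485, so solutions exist.
Back-substitute for Bézout coefficients:
  9 = 117 - 6×18
  ... = 621×(-19) + 369×(32)
Scale by -1485/9 = -165: (a₀, b₀) = (3135, -5280).
General solution: a = 3135 + 41t, b = -5280 - 69t for integer t.
a ≥ 0: smallest is 3135 mod 41 = 19 (at t = -76), with b = -36.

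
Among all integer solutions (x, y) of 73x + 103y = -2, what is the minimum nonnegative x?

55

gcd(103, 73) = 1.
1 divides -2, so solutions exist.
By Bézout, 73×(24) + 103×(-17) = 1.
Scale by -2/1 = -2: (x₀, y₀) = (-48, 34).
General solution: x = -48 + 103t, y = 34 - 73t for integer t.
x ≥ 0: smallest is -48 mod 103 = 55 (at t = 1), with y = -39.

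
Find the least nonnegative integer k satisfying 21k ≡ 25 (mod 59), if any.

gcd(59, 21) = 1  (59 = 2*21 + 17, 21 = 1*17 + 4, 17 = 4*4 + 1, 4 = 4*1).
1 divides 25, so solutions exist.
Back-substituting, 21*(-14) + 59*(5) = 1.
So 21*(-14) ≡ 1 (mod 59); multiply by 25: k ≡ -350 (mod 59).
Smallest nonnegative: k = -350 mod 59 = 4.

4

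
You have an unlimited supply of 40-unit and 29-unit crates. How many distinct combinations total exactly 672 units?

1

Need nonnegative integers with 40j + 29k = 672.
gcd(40, 29) = 1, and 40·(8) + 29·(-11) = 1.
So (j₀, k₀) = (5376, -7392); general j = 5376 + 29t, k = -7392 - 40t.
j ≥ 0 ⇒ t ≥ -185; k ≥ 0 ⇒ t ≤ -185. That's 1 value of t.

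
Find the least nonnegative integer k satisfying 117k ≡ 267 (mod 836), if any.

gcd(836, 117):
  836 = 7·117 + 17
  117 = 6·17 + 15
  17 = 1·15 + 2
  15 = 7·2 + 1
  2 = 2·1
so gcd(836, 117) = 1.
1 divides 267, so solutions exist.
Back-substitute for Bézout coefficients:
  1 = 15 - 7·2
  ... = 117·(393) + 836·(-55)
So 117·(393) ≡ 1 (mod 836); multiply by 267: k ≡ 104931 (mod 836).
Smallest nonnegative: k = 104931 mod 836 = 431.

431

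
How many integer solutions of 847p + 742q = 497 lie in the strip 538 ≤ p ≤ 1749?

gcd(847, 742) = 7  (847 = 1×742 + 105, 742 = 7×105 + 7, 105 = 15×7).
Back-substituting, 847×(-7) + 742×(8) = 7.
Scale by 71: particular solution (-497, 568); reduce p mod 106: (33, -37).
General solution: p = 33 + 106t, q = -37 - 121t for integer t.
538 ≤ 33 + 106t ≤ 1749 gives t ∈ [5, 16], which is 12 values.

12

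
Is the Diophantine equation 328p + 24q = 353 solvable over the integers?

gcd(328, 24):
  328 = 13*24 + 16
  24 = 1*16 + 8
  16 = 2*8
so gcd(328, 24) = 8.
8 does not divide 353 (remainder 1), so no integer solutions.

no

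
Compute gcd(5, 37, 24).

gcd(37, 5) = 1.
gcd(1, 24) = 1.

1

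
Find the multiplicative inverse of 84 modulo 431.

gcd(431, 84) = 1  (431 = 5×84 + 11, 84 = 7×11 + 7, 11 = 1×7 + 4, 7 = 1×4 + 3, 4 = 1×3 + 1, 3 = 3×1).
Back-substituting, 84×(-118) + 431×(23) = 1.
So 84×-118 ≡ 1 (mod 431), and -118 mod 431 = 313.

313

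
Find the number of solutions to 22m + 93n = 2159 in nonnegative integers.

1

gcd(93, 22):
  93 = 4×22 + 5
  22 = 4×5 + 2
  5 = 2×2 + 1
  2 = 2×1
so gcd(93, 22) = 1.
Back-substitute for Bézout coefficients:
  1 = 5 - 2×2
  ... = 22×(-38) + 93×(9)
Scale by 2159: one solution is (-82042, 19431). Reduce m mod 93: (77, 5).
General: m = 77 + 93t, n = 5 - 22t.
m ≥ 0 ⇒ t ≥ 0; n ≥ 0 ⇒ t ≤ 0. So t ∈ [0, 0]: 1 solution.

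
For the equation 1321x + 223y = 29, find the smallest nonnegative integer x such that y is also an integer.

77

gcd(1321, 223):
  1321 = 5×223 + 206
  223 = 1×206 + 17
  206 = 12×17 + 2
  17 = 8×2 + 1
  2 = 2×1
so gcd(1321, 223) = 1.
1 divides 29, so solutions exist.
Back-substitute for Bézout coefficients:
  1 = 17 - 8×2
  ... = 1321×(-105) + 223×(622)
Scale by 29/1 = 29: (x₀, y₀) = (-3045, 18038).
General solution: x = -3045 + 223t, y = 18038 - 1321t for integer t.
x ≥ 0: smallest is -3045 mod 223 = 77 (at t = 14), with y = -456.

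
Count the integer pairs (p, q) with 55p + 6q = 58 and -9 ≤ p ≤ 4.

gcd(55, 6) = 1.
By Bézout, 55×(1) + 6×(-9) = 1.
Particular solution: (4, -27).
General solution: p = 4 + 6t, q = -27 - 55t for integer t.
-9 ≤ 4 + 6t ≤ 4 gives t ∈ [-2, 0], which is 3 values.

3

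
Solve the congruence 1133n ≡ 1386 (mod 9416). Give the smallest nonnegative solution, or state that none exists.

gcd(9416, 1133) = 11.
11 divides 1386, so solutions exist.
By Bézout, 1133·(-241) + 9416·(29) = 11.
So 1133·(-241) ≡ 11 (mod 9416); multiply by 126: n ≡ -30366 (mod 856).
Smallest nonnegative: n = -30366 mod 856 = 450.

450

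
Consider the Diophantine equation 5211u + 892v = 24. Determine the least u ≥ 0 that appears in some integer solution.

740

gcd(5211, 892):
  5211 = 5*892 + 751
  892 = 1*751 + 141
  751 = 5*141 + 46
  141 = 3*46 + 3
  46 = 15*3 + 1
  3 = 3*1
so gcd(5211, 892) = 1.
1 divides 24, so solutions exist.
Back-substitute for Bézout coefficients:
  1 = 46 - 15*3
  ... = 5211*(291) + 892*(-1700)
Scale by 24/1 = 24: (u₀, v₀) = (6984, -40800).
General solution: u = 6984 + 892t, v = -40800 - 5211t for integer t.
u ≥ 0: smallest is 6984 mod 892 = 740 (at t = -7), with v = -4323.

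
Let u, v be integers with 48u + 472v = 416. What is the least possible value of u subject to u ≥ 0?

gcd(472, 48) = 8.
8 divides 416, so solutions exist.
By Bézout, 48×(10) + 472×(-1) = 8.
Scale by 416/8 = 52: (u₀, v₀) = (520, -52).
General solution: u = 520 + 59t, v = -52 - 6t for integer t.
u ≥ 0: smallest is 520 mod 59 = 48 (at t = -8), with v = -4.

48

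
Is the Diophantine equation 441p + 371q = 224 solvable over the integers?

gcd(441, 371) = 7.
7 divides 224, so integer solutions exist.

yes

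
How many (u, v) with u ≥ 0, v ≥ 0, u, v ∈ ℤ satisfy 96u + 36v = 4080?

gcd(96, 36) = 12.
By Bézout, 96*(-1) + 36*(3) = 12.
One solution: (2, 108).
General: u = 2 + 3t, v = 108 - 8t.
u ≥ 0 ⇒ t ≥ 0; v ≥ 0 ⇒ t ≤ 13. So t ∈ [0, 13]: 14 solutions.

14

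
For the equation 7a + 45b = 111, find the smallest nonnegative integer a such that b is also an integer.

gcd(45, 7):
  45 = 6*7 + 3
  7 = 2*3 + 1
  3 = 3*1
so gcd(45, 7) = 1.
1 divides 111, so solutions exist.
Back-substitute for Bézout coefficients:
  1 = 7 - 2*3
  ... = 7*(13) + 45*(-2)
Scale by 111/1 = 111: (a₀, b₀) = (1443, -222).
General solution: a = 1443 + 45t, b = -222 - 7t for integer t.
a ≥ 0: smallest is 1443 mod 45 = 3 (at t = -32), with b = 2.

3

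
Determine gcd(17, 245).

1

gcd(245, 17):
  245 = 14×17 + 7
  17 = 2×7 + 3
  7 = 2×3 + 1
  3 = 3×1
so gcd(245, 17) = 1.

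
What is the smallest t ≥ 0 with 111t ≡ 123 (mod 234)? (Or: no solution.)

77

gcd(234, 111) = 3.
3 divides 123, so solutions exist.
By Bézout, 111*(19) + 234*(-9) = 3.
So 111*(19) ≡ 3 (mod 234); multiply by 41: t ≡ 779 (mod 78).
Smallest nonnegative: t = 779 mod 78 = 77.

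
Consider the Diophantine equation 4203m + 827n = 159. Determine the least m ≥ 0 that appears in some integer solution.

428

gcd(4203, 827):
  4203 = 5·827 + 68
  827 = 12·68 + 11
  68 = 6·11 + 2
  11 = 5·2 + 1
  2 = 2·1
so gcd(4203, 827) = 1.
1 divides 159, so solutions exist.
Back-substitute for Bézout coefficients:
  1 = 11 - 5·2
  ... = 4203·(-377) + 827·(1916)
Scale by 159/1 = 159: (m₀, n₀) = (-59943, 304644).
General solution: m = -59943 + 827t, n = 304644 - 4203t for integer t.
m ≥ 0: smallest is -59943 mod 827 = 428 (at t = 73), with n = -2175.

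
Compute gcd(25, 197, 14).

gcd(197, 25) = 1  (197 = 7·25 + 22, 25 = 1·22 + 3, 22 = 7·3 + 1, 3 = 3·1).
gcd(1, 14) = 1.

1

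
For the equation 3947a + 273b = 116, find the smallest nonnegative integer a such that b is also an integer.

gcd(3947, 273) = 1  (3947 = 14×273 + 125, 273 = 2×125 + 23, 125 = 5×23 + 10, 23 = 2×10 + 3, 10 = 3×3 + 1, 3 = 3×1).
1 divides 116, so solutions exist.
Back-substituting, 3947×(83) + 273×(-1200) = 1.
Scale by 116/1 = 116: (a₀, b₀) = (9628, -139200).
General solution: a = 9628 + 273t, b = -139200 - 3947t for integer t.
a ≥ 0: smallest is 9628 mod 273 = 73 (at t = -35), with b = -1055.

73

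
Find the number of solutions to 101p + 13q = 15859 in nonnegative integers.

12

gcd(101, 13) = 1.
By Bézout, 101·(4) + 13·(-31) = 1.
One solution: (9, 1150).
General: p = 9 + 13t, q = 1150 - 101t.
p ≥ 0 ⇒ t ≥ 0; q ≥ 0 ⇒ t ≤ 11. So t ∈ [0, 11]: 12 solutions.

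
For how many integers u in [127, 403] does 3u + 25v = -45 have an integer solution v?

11

gcd(25, 3):
  25 = 8*3 + 1
  3 = 3*1
so gcd(25, 3) = 1.
Back-substitute for Bézout coefficients:
  1 = 25 - 8*3
  ... = 3*(-8) + 25*(1)
Scale by -45: particular solution (360, -45); reduce u mod 25: (10, -3).
General solution: u = 10 + 25t, v = -3 - 3t for integer t.
127 ≤ 10 + 25t ≤ 403 gives t ∈ [5, 15], which is 11 values.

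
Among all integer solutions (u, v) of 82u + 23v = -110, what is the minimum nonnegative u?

11

gcd(82, 23):
  82 = 3*23 + 13
  23 = 1*13 + 10
  13 = 1*10 + 3
  10 = 3*3 + 1
  3 = 3*1
so gcd(82, 23) = 1.
1 divides -110, so solutions exist.
Back-substitute for Bézout coefficients:
  1 = 10 - 3*3
  ... = 82*(-7) + 23*(25)
Scale by -110/1 = -110: (u₀, v₀) = (770, -2750).
General solution: u = 770 + 23t, v = -2750 - 82t for integer t.
u ≥ 0: smallest is 770 mod 23 = 11 (at t = -33), with v = -44.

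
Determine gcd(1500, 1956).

gcd(1956, 1500) = 12  (1956 = 1·1500 + 456, 1500 = 3·456 + 132, 456 = 3·132 + 60, 132 = 2·60 + 12, 60 = 5·12).

12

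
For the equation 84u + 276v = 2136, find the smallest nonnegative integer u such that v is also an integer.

gcd(276, 84):
  276 = 3*84 + 24
  84 = 3*24 + 12
  24 = 2*12
so gcd(276, 84) = 12.
12 divides 2136, so solutions exist.
Back-substitute for Bézout coefficients:
  12 = 84 - 3*24
  ... = 84*(10) + 276*(-3)
Scale by 2136/12 = 178: (u₀, v₀) = (1780, -534).
General solution: u = 1780 + 23t, v = -534 - 7t for integer t.
u ≥ 0: smallest is 1780 mod 23 = 9 (at t = -77), with v = 5.

9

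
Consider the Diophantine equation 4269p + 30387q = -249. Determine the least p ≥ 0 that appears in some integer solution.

4043

gcd(30387, 4269):
  30387 = 7×4269 + 504
  4269 = 8×504 + 237
  504 = 2×237 + 30
  237 = 7×30 + 27
  30 = 1×27 + 3
  27 = 9×3
so gcd(30387, 4269) = 3.
3 divides -249, so solutions exist.
Back-substitute for Bézout coefficients:
  3 = 30 - 1×27
  ... = 4269×(-1025) + 30387×(144)
Scale by -249/3 = -83: (p₀, q₀) = (85075, -11952).
General solution: p = 85075 + 10129t, q = -11952 - 1423t for integer t.
p ≥ 0: smallest is 85075 mod 10129 = 4043 (at t = -8), with q = -568.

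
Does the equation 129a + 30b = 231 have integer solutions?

yes

gcd(129, 30) = 3.
3 divides 231, so integer solutions exist.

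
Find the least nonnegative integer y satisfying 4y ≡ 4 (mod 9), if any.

gcd(9, 4) = 1  (9 = 2×4 + 1, 4 = 4×1).
1 divides 4, so solutions exist.
Back-substituting, 4×(-2) + 9×(1) = 1.
So 4×(-2) ≡ 1 (mod 9); multiply by 4: y ≡ -8 (mod 9).
Smallest nonnegative: y = -8 mod 9 = 1.

1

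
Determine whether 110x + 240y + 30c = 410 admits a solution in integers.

gcd(240, 110) = 10.
gcd(10, 30) = 10.
10 divides 410, so integer solutions exist.

yes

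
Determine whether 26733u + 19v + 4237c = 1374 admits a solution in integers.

no

gcd(26733, 19):
  26733 = 1407×19
so gcd(26733, 19) = 19.
gcd(19, 4237) = 19.
19 does not divide 1374 (remainder 6), so no integer solutions.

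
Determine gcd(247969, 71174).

19

gcd(247969, 71174) = 19  (247969 = 3*71174 + 34447, 71174 = 2*34447 + 2280, 34447 = 15*2280 + 247, 2280 = 9*247 + 57, 247 = 4*57 + 19, 57 = 3*19).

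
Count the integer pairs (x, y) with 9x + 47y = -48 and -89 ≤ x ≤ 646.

16

gcd(47, 9):
  47 = 5*9 + 2
  9 = 4*2 + 1
  2 = 2*1
so gcd(47, 9) = 1.
Back-substitute for Bézout coefficients:
  1 = 9 - 4*2
  ... = 9*(21) + 47*(-4)
Scale by -48: particular solution (-1008, 192); reduce x mod 47: (26, -6).
General solution: x = 26 + 47t, y = -6 - 9t for integer t.
-89 ≤ 26 + 47t ≤ 646 gives t ∈ [-2, 13], which is 16 values.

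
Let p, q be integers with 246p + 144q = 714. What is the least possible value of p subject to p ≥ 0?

gcd(246, 144):
  246 = 1×144 + 102
  144 = 1×102 + 42
  102 = 2×42 + 18
  42 = 2×18 + 6
  18 = 3×6
so gcd(246, 144) = 6.
6 divides 714, so solutions exist.
Back-substitute for Bézout coefficients:
  6 = 42 - 2×18
  ... = 246×(-7) + 144×(12)
Scale by 714/6 = 119: (p₀, q₀) = (-833, 1428).
General solution: p = -833 + 24t, q = 1428 - 41t for integer t.
p ≥ 0: smallest is -833 mod 24 = 7 (at t = 35), with q = -7.

7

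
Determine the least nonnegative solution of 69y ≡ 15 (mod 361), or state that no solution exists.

63

gcd(361, 69) = 1  (361 = 5·69 + 16, 69 = 4·16 + 5, 16 = 3·5 + 1, 5 = 5·1).
1 divides 15, so solutions exist.
Back-substituting, 69·(-68) + 361·(13) = 1.
So 69·(-68) ≡ 1 (mod 361); multiply by 15: y ≡ -1020 (mod 361).
Smallest nonnegative: y = -1020 mod 361 = 63.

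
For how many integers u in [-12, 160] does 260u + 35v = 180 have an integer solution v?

25

gcd(260, 35) = 5.
By Bézout, 260·(-2) + 35·(15) = 5.
Particular solution: (5, -32).
General solution: u = 5 + 7t, v = -32 - 52t for integer t.
-12 ≤ 5 + 7t ≤ 160 gives t ∈ [-2, 22], which is 25 values.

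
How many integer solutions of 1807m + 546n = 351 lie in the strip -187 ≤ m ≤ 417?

14

gcd(1807, 546) = 13  (1807 = 3·546 + 169, 546 = 3·169 + 39, 169 = 4·39 + 13, 39 = 3·13).
Back-substituting, 1807·(13) + 546·(-43) = 13.
Scale by 27: particular solution (351, -1161); reduce m mod 42: (15, -49).
General solution: m = 15 + 42t, n = -49 - 139t for integer t.
-187 ≤ 15 + 42t ≤ 417 gives t ∈ [-4, 9], which is 14 values.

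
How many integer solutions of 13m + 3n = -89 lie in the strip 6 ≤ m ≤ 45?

gcd(13, 3) = 1.
By Bézout, 13*(1) + 3*(-4) = 1.
Particular solution: (1, -34).
General solution: m = 1 + 3t, n = -34 - 13t for integer t.
6 ≤ 1 + 3t ≤ 45 gives t ∈ [2, 14], which is 13 values.

13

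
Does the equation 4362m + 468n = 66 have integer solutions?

yes

gcd(4362, 468) = 6  (4362 = 9*468 + 150, 468 = 3*150 + 18, 150 = 8*18 + 6, 18 = 3*6).
6 divides 66, so integer solutions exist.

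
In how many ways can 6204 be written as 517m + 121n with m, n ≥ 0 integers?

gcd(517, 121) = 11.
By Bézout, 517*(4) + 121*(-17) = 11.
One solution: (1, 47).
General: m = 1 + 11t, n = 47 - 47t.
m ≥ 0 ⇒ t ≥ 0; n ≥ 0 ⇒ t ≤ 1. So t ∈ [0, 1]: 2 solutions.

2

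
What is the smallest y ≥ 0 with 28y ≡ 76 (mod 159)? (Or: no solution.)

139

gcd(159, 28) = 1.
1 divides 76, so solutions exist.
By Bézout, 28*(-17) + 159*(3) = 1.
So 28*(-17) ≡ 1 (mod 159); multiply by 76: y ≡ -1292 (mod 159).
Smallest nonnegative: y = -1292 mod 159 = 139.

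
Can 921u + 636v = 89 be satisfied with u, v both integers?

no

gcd(921, 636) = 3  (921 = 1·636 + 285, 636 = 2·285 + 66, 285 = 4·66 + 21, 66 = 3·21 + 3, 21 = 7·3).
3 does not divide 89 (remainder 2), so no integer solutions.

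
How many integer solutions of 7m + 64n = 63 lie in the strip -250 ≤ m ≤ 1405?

gcd(64, 7) = 1  (64 = 9×7 + 1, 7 = 7×1).
Back-substituting, 7×(-9) + 64×(1) = 1.
Scale by 63: particular solution (-567, 63); reduce m mod 64: (9, 0).
General solution: m = 9 + 64t, n = 0 - 7t for integer t.
-250 ≤ 9 + 64t ≤ 1405 gives t ∈ [-4, 21], which is 26 values.

26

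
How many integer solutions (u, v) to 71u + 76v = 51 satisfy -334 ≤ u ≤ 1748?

27

gcd(76, 71):
  76 = 1×71 + 5
  71 = 14×5 + 1
  5 = 5×1
so gcd(76, 71) = 1.
Back-substitute for Bézout coefficients:
  1 = 71 - 14×5
  ... = 71×(15) + 76×(-14)
Scale by 51: particular solution (765, -714); reduce u mod 76: (5, -4).
General solution: u = 5 + 76t, v = -4 - 71t for integer t.
-334 ≤ 5 + 76t ≤ 1748 gives t ∈ [-4, 22], which is 27 values.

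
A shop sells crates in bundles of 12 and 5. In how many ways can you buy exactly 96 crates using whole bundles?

Need nonnegative integers with 12j + 5k = 96.
gcd(12, 5) = 1, and 12·(-2) + 5·(5) = 1.
So (j₀, k₀) = (-192, 480); general j = -192 + 5t, k = 480 - 12t.
j ≥ 0 ⇒ t ≥ 39; k ≥ 0 ⇒ t ≤ 40. That's 2 values of t.

2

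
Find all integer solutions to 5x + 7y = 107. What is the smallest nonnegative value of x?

gcd(7, 5) = 1  (7 = 1×5 + 2, 5 = 2×2 + 1, 2 = 2×1).
1 divides 107, so solutions exist.
Back-substituting, 5×(3) + 7×(-2) = 1.
Scale by 107/1 = 107: (x₀, y₀) = (321, -214).
General solution: x = 321 + 7t, y = -214 - 5t for integer t.
x ≥ 0: smallest is 321 mod 7 = 6 (at t = -45), with y = 11.

6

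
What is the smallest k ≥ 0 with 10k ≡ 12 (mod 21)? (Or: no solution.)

gcd(21, 10) = 1  (21 = 2·10 + 1, 10 = 10·1).
1 divides 12, so solutions exist.
Back-substituting, 10·(-2) + 21·(1) = 1.
So 10·(-2) ≡ 1 (mod 21); multiply by 12: k ≡ -24 (mod 21).
Smallest nonnegative: k = -24 mod 21 = 18.

18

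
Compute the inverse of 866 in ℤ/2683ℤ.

gcd(2683, 866):
  2683 = 3×866 + 85
  866 = 10×85 + 16
  85 = 5×16 + 5
  16 = 3×5 + 1
  5 = 5×1
so gcd(2683, 866) = 1.
Back-substitute for Bézout coefficients:
  1 = 16 - 3×5
  ... = 866×(505) + 2683×(-163)
So 866×505 ≡ 1 (mod 2683), and 505 mod 2683 = 505.

505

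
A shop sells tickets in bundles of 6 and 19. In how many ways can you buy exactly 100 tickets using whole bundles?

Need nonnegative integers with 6j + 19k = 100.
gcd(6, 19) = 1, and 6·(-3) + 19·(1) = 1.
So (j₀, k₀) = (-300, 100); general j = -300 + 19t, k = 100 - 6t.
j ≥ 0 ⇒ t ≥ 16; k ≥ 0 ⇒ t ≤ 16. That's 1 value of t.

1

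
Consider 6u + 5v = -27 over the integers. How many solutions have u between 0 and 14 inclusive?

3

gcd(6, 5):
  6 = 1×5 + 1
  5 = 5×1
so gcd(6, 5) = 1.
Back-substitute for Bézout coefficients:
  1 = 6 - 1×5
  ... = 6×(1) + 5×(-1)
Scale by -27: particular solution (-27, 27); reduce u mod 5: (3, -9).
General solution: u = 3 + 5t, v = -9 - 6t for integer t.
0 ≤ 3 + 5t ≤ 14 gives t ∈ [0, 2], which is 3 values.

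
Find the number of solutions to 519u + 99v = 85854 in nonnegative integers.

5

gcd(519, 99) = 3  (519 = 5×99 + 24, 99 = 4×24 + 3, 24 = 8×3).
Back-substituting, 519×(-4) + 99×(21) = 3.
Scale by 28618: one solution is (-114472, 600978). Reduce u mod 33: (5, 841).
General: u = 5 + 33t, v = 841 - 173t.
u ≥ 0 ⇒ t ≥ 0; v ≥ 0 ⇒ t ≤ 4. So t ∈ [0, 4]: 5 solutions.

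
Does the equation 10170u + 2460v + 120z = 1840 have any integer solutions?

no

gcd(10170, 2460):
  10170 = 4·2460 + 330
  2460 = 7·330 + 150
  330 = 2·150 + 30
  150 = 5·30
so gcd(10170, 2460) = 30.
gcd(30, 120) = 30.
30 does not divide 1840 (remainder 10), so no integer solutions.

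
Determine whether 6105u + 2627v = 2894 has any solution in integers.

gcd(6105, 2627) = 37  (6105 = 2*2627 + 851, 2627 = 3*851 + 74, 851 = 11*74 + 37, 74 = 2*37).
37 does not divide 2894 (remainder 8), so no integer solutions.

no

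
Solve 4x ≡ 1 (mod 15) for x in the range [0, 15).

gcd(15, 4) = 1  (15 = 3*4 + 3, 4 = 1*3 + 1, 3 = 3*1).
Back-substituting, 4*(4) + 15*(-1) = 1.
So 4*4 ≡ 1 (mod 15), and 4 mod 15 = 4.

4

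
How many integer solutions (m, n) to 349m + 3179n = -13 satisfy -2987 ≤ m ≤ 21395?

gcd(3179, 349) = 1.
By Bézout, 349×(920) + 3179×(-101) = 1.
Particular solution: (756, -83).
General solution: m = 756 + 3179t, n = -83 - 349t for integer t.
-2987 ≤ 756 + 3179t ≤ 21395 gives t ∈ [-1, 6], which is 8 values.

8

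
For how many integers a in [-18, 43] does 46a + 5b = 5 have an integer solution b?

gcd(46, 5) = 1  (46 = 9*5 + 1, 5 = 5*1).
Back-substituting, 46*(1) + 5*(-9) = 1.
Scale by 5: particular solution (5, -45); reduce a mod 5: (0, 1).
General solution: a = 0 + 5t, b = 1 - 46t for integer t.
-18 ≤ 0 + 5t ≤ 43 gives t ∈ [-3, 8], which is 12 values.

12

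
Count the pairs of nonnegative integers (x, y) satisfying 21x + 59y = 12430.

gcd(59, 21) = 1.
By Bézout, 21×(-14) + 59×(5) = 1.
One solution: (30, 200).
General: x = 30 + 59t, y = 200 - 21t.
x ≥ 0 ⇒ t ≥ 0; y ≥ 0 ⇒ t ≤ 9. So t ∈ [0, 9]: 10 solutions.

10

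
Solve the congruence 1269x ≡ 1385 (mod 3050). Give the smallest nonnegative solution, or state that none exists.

215

gcd(3050, 1269) = 1.
1 divides 1385, so solutions exist.
By Bézout, 1269×(-971) + 3050×(404) = 1.
So 1269×(-971) ≡ 1 (mod 3050); multiply by 1385: x ≡ -1344835 (mod 3050).
Smallest nonnegative: x = -1344835 mod 3050 = 215.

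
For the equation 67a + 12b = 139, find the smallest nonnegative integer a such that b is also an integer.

1

gcd(67, 12) = 1.
1 divides 139, so solutions exist.
By Bézout, 67·(-5) + 12·(28) = 1.
Scale by 139/1 = 139: (a₀, b₀) = (-695, 3892).
General solution: a = -695 + 12t, b = 3892 - 67t for integer t.
a ≥ 0: smallest is -695 mod 12 = 1 (at t = 58), with b = 6.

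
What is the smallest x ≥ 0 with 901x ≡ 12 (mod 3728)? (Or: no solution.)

2044

gcd(3728, 901):
  3728 = 4×901 + 124
  901 = 7×124 + 33
  124 = 3×33 + 25
  33 = 1×25 + 8
  25 = 3×8 + 1
  8 = 8×1
so gcd(3728, 901) = 1.
1 divides 12, so solutions exist.
Back-substitute for Bézout coefficients:
  1 = 25 - 3×8
  ... = 901×(-451) + 3728×(109)
So 901×(-451) ≡ 1 (mod 3728); multiply by 12: x ≡ -5412 (mod 3728).
Smallest nonnegative: x = -5412 mod 3728 = 2044.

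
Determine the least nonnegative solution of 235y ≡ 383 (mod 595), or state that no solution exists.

gcd(595, 235) = 5.
5 does not divide 383, so the congruence has no solution.

no solution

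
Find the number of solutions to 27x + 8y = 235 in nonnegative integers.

gcd(27, 8):
  27 = 3·8 + 3
  8 = 2·3 + 2
  3 = 1·2 + 1
  2 = 2·1
so gcd(27, 8) = 1.
Back-substitute for Bézout coefficients:
  1 = 3 - 1·2
  ... = 27·(3) + 8·(-10)
Scale by 235: one solution is (705, -2350). Reduce x mod 8: (1, 26).
General: x = 1 + 8t, y = 26 - 27t.
x ≥ 0 ⇒ t ≥ 0; y ≥ 0 ⇒ t ≤ 0. So t ∈ [0, 0]: 1 solution.

1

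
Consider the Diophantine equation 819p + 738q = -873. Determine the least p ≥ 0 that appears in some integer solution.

53

gcd(819, 738):
  819 = 1*738 + 81
  738 = 9*81 + 9
  81 = 9*9
so gcd(819, 738) = 9.
9 divides -873, so solutions exist.
Back-substitute for Bézout coefficients:
  9 = 738 - 9*81
  ... = 819*(-9) + 738*(10)
Scale by -873/9 = -97: (p₀, q₀) = (873, -970).
General solution: p = 873 + 82t, q = -970 - 91t for integer t.
p ≥ 0: smallest is 873 mod 82 = 53 (at t = -10), with q = -60.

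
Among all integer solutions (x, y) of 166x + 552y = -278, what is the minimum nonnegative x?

271

gcd(552, 166) = 2  (552 = 3×166 + 54, 166 = 3×54 + 4, 54 = 13×4 + 2, 4 = 2×2).
2 divides -278, so solutions exist.
Back-substituting, 166×(-133) + 552×(40) = 2.
Scale by -278/2 = -139: (x₀, y₀) = (18487, -5560).
General solution: x = 18487 + 276t, y = -5560 - 83t for integer t.
x ≥ 0: smallest is 18487 mod 276 = 271 (at t = -66), with y = -82.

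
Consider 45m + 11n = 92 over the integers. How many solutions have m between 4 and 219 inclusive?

gcd(45, 11):
  45 = 4·11 + 1
  11 = 11·1
so gcd(45, 11) = 1.
Back-substitute for Bézout coefficients:
  1 = 45 - 4·11
  ... = 45·(1) + 11·(-4)
Scale by 92: particular solution (92, -368); reduce m mod 11: (4, -8).
General solution: m = 4 + 11t, n = -8 - 45t for integer t.
4 ≤ 4 + 11t ≤ 219 gives t ∈ [0, 19], which is 20 values.

20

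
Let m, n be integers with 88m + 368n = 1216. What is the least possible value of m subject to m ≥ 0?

gcd(368, 88):
  368 = 4×88 + 16
  88 = 5×16 + 8
  16 = 2×8
so gcd(368, 88) = 8.
8 divides 1216, so solutions exist.
Back-substitute for Bézout coefficients:
  8 = 88 - 5×16
  ... = 88×(21) + 368×(-5)
Scale by 1216/8 = 152: (m₀, n₀) = (3192, -760).
General solution: m = 3192 + 46t, n = -760 - 11t for integer t.
m ≥ 0: smallest is 3192 mod 46 = 18 (at t = -69), with n = -1.

18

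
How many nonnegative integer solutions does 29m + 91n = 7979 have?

gcd(91, 29) = 1.
By Bézout, 29·(22) + 91·(-7) = 1.
One solution: (90, 59).
General: m = 90 + 91t, n = 59 - 29t.
m ≥ 0 ⇒ t ≥ 0; n ≥ 0 ⇒ t ≤ 2. So t ∈ [0, 2]: 3 solutions.

3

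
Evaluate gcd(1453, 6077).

1

gcd(6077, 1453):
  6077 = 4×1453 + 265
  1453 = 5×265 + 128
  265 = 2×128 + 9
  128 = 14×9 + 2
  9 = 4×2 + 1
  2 = 2×1
so gcd(6077, 1453) = 1.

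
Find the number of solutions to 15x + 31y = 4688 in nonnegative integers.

gcd(31, 15) = 1  (31 = 2·15 + 1, 15 = 15·1).
Back-substituting, 15·(-2) + 31·(1) = 1.
Scale by 4688: one solution is (-9376, 4688). Reduce x mod 31: (17, 143).
General: x = 17 + 31t, y = 143 - 15t.
x ≥ 0 ⇒ t ≥ 0; y ≥ 0 ⇒ t ≤ 9. So t ∈ [0, 9]: 10 solutions.

10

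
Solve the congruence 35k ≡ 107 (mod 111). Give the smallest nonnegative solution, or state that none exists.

gcd(111, 35) = 1.
1 divides 107, so solutions exist.
By Bézout, 35·(-19) + 111·(6) = 1.
So 35·(-19) ≡ 1 (mod 111); multiply by 107: k ≡ -2033 (mod 111).
Smallest nonnegative: k = -2033 mod 111 = 76.

76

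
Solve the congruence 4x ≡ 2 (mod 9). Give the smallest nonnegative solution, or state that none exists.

gcd(9, 4) = 1  (9 = 2·4 + 1, 4 = 4·1).
1 divides 2, so solutions exist.
Back-substituting, 4·(-2) + 9·(1) = 1.
So 4·(-2) ≡ 1 (mod 9); multiply by 2: x ≡ -4 (mod 9).
Smallest nonnegative: x = -4 mod 9 = 5.

5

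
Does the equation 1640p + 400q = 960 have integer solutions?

yes

gcd(1640, 400) = 40  (1640 = 4*400 + 40, 400 = 10*40).
40 divides 960, so integer solutions exist.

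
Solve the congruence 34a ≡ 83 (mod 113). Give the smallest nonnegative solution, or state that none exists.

39

gcd(113, 34) = 1.
1 divides 83, so solutions exist.
By Bézout, 34·(10) + 113·(-3) = 1.
So 34·(10) ≡ 1 (mod 113); multiply by 83: a ≡ 830 (mod 113).
Smallest nonnegative: a = 830 mod 113 = 39.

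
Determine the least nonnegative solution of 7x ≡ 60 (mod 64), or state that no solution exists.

gcd(64, 7) = 1.
1 divides 60, so solutions exist.
By Bézout, 7×(-9) + 64×(1) = 1.
So 7×(-9) ≡ 1 (mod 64); multiply by 60: x ≡ -540 (mod 64).
Smallest nonnegative: x = -540 mod 64 = 36.

36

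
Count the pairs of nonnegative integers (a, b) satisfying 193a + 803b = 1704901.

gcd(803, 193) = 1.
By Bézout, 193*(233) + 803*(-56) = 1.
One solution: (242, 2065).
General: a = 242 + 803t, b = 2065 - 193t.
a ≥ 0 ⇒ t ≥ 0; b ≥ 0 ⇒ t ≤ 10. So t ∈ [0, 10]: 11 solutions.

11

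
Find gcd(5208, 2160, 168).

24

gcd(5208, 2160):
  5208 = 2×2160 + 888
  2160 = 2×888 + 384
  888 = 2×384 + 120
  384 = 3×120 + 24
  120 = 5×24
so gcd(5208, 2160) = 24.
gcd(24, 168) = 24.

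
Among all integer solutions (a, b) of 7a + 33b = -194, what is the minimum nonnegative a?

10

gcd(33, 7) = 1.
1 divides -194, so solutions exist.
By Bézout, 7*(-14) + 33*(3) = 1.
Scale by -194/1 = -194: (a₀, b₀) = (2716, -582).
General solution: a = 2716 + 33t, b = -582 - 7t for integer t.
a ≥ 0: smallest is 2716 mod 33 = 10 (at t = -82), with b = -8.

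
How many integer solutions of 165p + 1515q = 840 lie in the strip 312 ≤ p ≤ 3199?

gcd(1515, 165):
  1515 = 9×165 + 30
  165 = 5×30 + 15
  30 = 2×15
so gcd(1515, 165) = 15.
Back-substitute for Bézout coefficients:
  15 = 165 - 5×30
  ... = 165×(46) + 1515×(-5)
Scale by 56: particular solution (2576, -280); reduce p mod 101: (51, -5).
General solution: p = 51 + 101t, q = -5 - 11t for integer t.
312 ≤ 51 + 101t ≤ 3199 gives t ∈ [3, 31], which is 29 values.

29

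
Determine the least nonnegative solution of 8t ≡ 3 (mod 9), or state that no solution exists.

6

gcd(9, 8):
  9 = 1*8 + 1
  8 = 8*1
so gcd(9, 8) = 1.
1 divides 3, so solutions exist.
Back-substitute for Bézout coefficients:
  1 = 9 - 1*8
  ... = 8*(-1) + 9*(1)
So 8*(-1) ≡ 1 (mod 9); multiply by 3: t ≡ -3 (mod 9).
Smallest nonnegative: t = -3 mod 9 = 6.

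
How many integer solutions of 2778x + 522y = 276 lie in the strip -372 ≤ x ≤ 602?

gcd(2778, 522) = 6.
By Bézout, 2778*(28) + 522*(-149) = 6.
Particular solution: (70, -372).
General solution: x = 70 + 87t, y = -372 - 463t for integer t.
-372 ≤ 70 + 87t ≤ 602 gives t ∈ [-5, 6], which is 12 values.

12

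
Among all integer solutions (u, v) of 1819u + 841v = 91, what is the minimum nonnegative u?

768

gcd(1819, 841) = 1  (1819 = 2*841 + 137, 841 = 6*137 + 19, 137 = 7*19 + 4, 19 = 4*4 + 3, 4 = 1*3 + 1, 3 = 3*1).
1 divides 91, so solutions exist.
Back-substituting, 1819*(221) + 841*(-478) = 1.
Scale by 91/1 = 91: (u₀, v₀) = (20111, -43498).
General solution: u = 20111 + 841t, v = -43498 - 1819t for integer t.
u ≥ 0: smallest is 20111 mod 841 = 768 (at t = -23), with v = -1661.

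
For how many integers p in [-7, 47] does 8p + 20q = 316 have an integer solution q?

11

gcd(20, 8):
  20 = 2×8 + 4
  8 = 2×4
so gcd(20, 8) = 4.
Back-substitute for Bézout coefficients:
  4 = 20 - 2×8
  ... = 8×(-2) + 20×(1)
Scale by 79: particular solution (-158, 79); reduce p mod 5: (2, 15).
General solution: p = 2 + 5t, q = 15 - 2t for integer t.
-7 ≤ 2 + 5t ≤ 47 gives t ∈ [-1, 9], which is 11 values.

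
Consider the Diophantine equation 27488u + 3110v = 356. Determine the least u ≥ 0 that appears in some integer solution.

gcd(27488, 3110):
  27488 = 8*3110 + 2608
  3110 = 1*2608 + 502
  2608 = 5*502 + 98
  502 = 5*98 + 12
  98 = 8*12 + 2
  12 = 6*2
so gcd(27488, 3110) = 2.
2 divides 356, so solutions exist.
Back-substitute for Bézout coefficients:
  2 = 98 - 8*12
  ... = 27488*(254) + 3110*(-2245)
Scale by 356/2 = 178: (u₀, v₀) = (45212, -399610).
General solution: u = 45212 + 1555t, v = -399610 - 13744t for integer t.
u ≥ 0: smallest is 45212 mod 1555 = 117 (at t = -29), with v = -1034.

117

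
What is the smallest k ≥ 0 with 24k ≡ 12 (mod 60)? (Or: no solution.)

3

gcd(60, 24):
  60 = 2*24 + 12
  24 = 2*12
so gcd(60, 24) = 12.
12 divides 12, so solutions exist.
Back-substitute for Bézout coefficients:
  12 = 60 - 2*24
  ... = 24*(-2) + 60*(1)
So 24*(-2) ≡ 12 (mod 60); multiply by 1: k ≡ -2 (mod 5).
Smallest nonnegative: k = -2 mod 5 = 3.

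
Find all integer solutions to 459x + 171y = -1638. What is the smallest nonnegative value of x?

5

gcd(459, 171) = 9  (459 = 2×171 + 117, 171 = 1×117 + 54, 117 = 2×54 + 9, 54 = 6×9).
9 divides -1638, so solutions exist.
Back-substituting, 459×(3) + 171×(-8) = 9.
Scale by -1638/9 = -182: (x₀, y₀) = (-546, 1456).
General solution: x = -546 + 19t, y = 1456 - 51t for integer t.
x ≥ 0: smallest is -546 mod 19 = 5 (at t = 29), with y = -23.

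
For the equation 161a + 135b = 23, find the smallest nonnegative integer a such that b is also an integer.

58

gcd(161, 135) = 1.
1 divides 23, so solutions exist.
By Bézout, 161·(26) + 135·(-31) = 1.
Scale by 23/1 = 23: (a₀, b₀) = (598, -713).
General solution: a = 598 + 135t, b = -713 - 161t for integer t.
a ≥ 0: smallest is 598 mod 135 = 58 (at t = -4), with b = -69.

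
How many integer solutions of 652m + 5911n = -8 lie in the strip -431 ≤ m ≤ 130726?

22

gcd(5911, 652) = 1.
By Bézout, 652×(-825) + 5911×(91) = 1.
Particular solution: (689, -76).
General solution: m = 689 + 5911t, n = -76 - 652t for integer t.
-431 ≤ 689 + 5911t ≤ 130726 gives t ∈ [0, 21], which is 22 values.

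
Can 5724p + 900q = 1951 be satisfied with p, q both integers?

gcd(5724, 900) = 36  (5724 = 6×900 + 324, 900 = 2×324 + 252, 324 = 1×252 + 72, 252 = 3×72 + 36, 72 = 2×36).
36 does not divide 1951 (remainder 7), so no integer solutions.

no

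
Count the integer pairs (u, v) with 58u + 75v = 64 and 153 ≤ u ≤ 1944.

24

gcd(75, 58) = 1  (75 = 1·58 + 17, 58 = 3·17 + 7, 17 = 2·7 + 3, 7 = 2·3 + 1, 3 = 3·1).
Back-substituting, 58·(22) + 75·(-17) = 1.
Scale by 64: particular solution (1408, -1088); reduce u mod 75: (58, -44).
General solution: u = 58 + 75t, v = -44 - 58t for integer t.
153 ≤ 58 + 75t ≤ 1944 gives t ∈ [2, 25], which is 24 values.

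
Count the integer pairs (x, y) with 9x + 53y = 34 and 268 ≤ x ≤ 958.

gcd(53, 9) = 1  (53 = 5·9 + 8, 9 = 1·8 + 1, 8 = 8·1).
Back-substituting, 9·(6) + 53·(-1) = 1.
Scale by 34: particular solution (204, -34); reduce x mod 53: (45, -7).
General solution: x = 45 + 53t, y = -7 - 9t for integer t.
268 ≤ 45 + 53t ≤ 958 gives t ∈ [5, 17], which is 13 values.

13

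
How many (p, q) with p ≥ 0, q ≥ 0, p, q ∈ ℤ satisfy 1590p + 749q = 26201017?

22

gcd(1590, 749):
  1590 = 2*749 + 92
  749 = 8*92 + 13
  92 = 7*13 + 1
  13 = 13*1
so gcd(1590, 749) = 1.
Back-substitute for Bézout coefficients:
  1 = 92 - 7*13
  ... = 1590*(57) + 749*(-121)
Scale by 26201017: one solution is (1493457969, -3170323057). Reduce p mod 749: (654, 33593).
General: p = 654 + 749t, q = 33593 - 1590t.
p ≥ 0 ⇒ t ≥ 0; q ≥ 0 ⇒ t ≤ 21. So t ∈ [0, 21]: 22 solutions.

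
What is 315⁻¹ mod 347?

gcd(347, 315) = 1  (347 = 1×315 + 32, 315 = 9×32 + 27, 32 = 1×27 + 5, 27 = 5×5 + 2, 5 = 2×2 + 1, 2 = 2×1).
Back-substituting, 315×(-141) + 347×(128) = 1.
So 315×-141 ≡ 1 (mod 347), and -141 mod 347 = 206.

206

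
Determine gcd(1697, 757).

1

gcd(1697, 757) = 1  (1697 = 2*757 + 183, 757 = 4*183 + 25, 183 = 7*25 + 8, 25 = 3*8 + 1, 8 = 8*1).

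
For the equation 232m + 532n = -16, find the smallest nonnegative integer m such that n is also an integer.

gcd(532, 232) = 4.
4 divides -16, so solutions exist.
By Bézout, 232·(39) + 532·(-17) = 4.
Scale by -16/4 = -4: (m₀, n₀) = (-156, 68).
General solution: m = -156 + 133t, n = 68 - 58t for integer t.
m ≥ 0: smallest is -156 mod 133 = 110 (at t = 2), with n = -48.

110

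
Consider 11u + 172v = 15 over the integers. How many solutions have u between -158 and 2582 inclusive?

gcd(172, 11) = 1.
By Bézout, 11*(47) + 172*(-3) = 1.
Particular solution: (17, -1).
General solution: u = 17 + 172t, v = -1 - 11t for integer t.
-158 ≤ 17 + 172t ≤ 2582 gives t ∈ [-1, 14], which is 16 values.

16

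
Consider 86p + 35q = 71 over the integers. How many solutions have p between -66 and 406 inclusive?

14

gcd(86, 35) = 1  (86 = 2×35 + 16, 35 = 2×16 + 3, 16 = 5×3 + 1, 3 = 3×1).
Back-substituting, 86×(11) + 35×(-27) = 1.
Scale by 71: particular solution (781, -1917); reduce p mod 35: (11, -25).
General solution: p = 11 + 35t, q = -25 - 86t for integer t.
-66 ≤ 11 + 35t ≤ 406 gives t ∈ [-2, 11], which is 14 values.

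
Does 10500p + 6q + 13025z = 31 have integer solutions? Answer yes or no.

yes

gcd(10500, 6):
  10500 = 1750×6
so gcd(10500, 6) = 6.
gcd(6, 13025) = 1.
1 divides 31, so integer solutions exist.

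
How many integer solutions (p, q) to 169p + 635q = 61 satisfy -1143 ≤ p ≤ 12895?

gcd(635, 169):
  635 = 3×169 + 128
  169 = 1×128 + 41
  128 = 3×41 + 5
  41 = 8×5 + 1
  5 = 5×1
so gcd(635, 169) = 1.
Back-substitute for Bézout coefficients:
  1 = 41 - 8×5
  ... = 169×(124) + 635×(-33)
Scale by 61: particular solution (7564, -2013); reduce p mod 635: (579, -154).
General solution: p = 579 + 635t, q = -154 - 169t for integer t.
-1143 ≤ 579 + 635t ≤ 12895 gives t ∈ [-2, 19], which is 22 values.

22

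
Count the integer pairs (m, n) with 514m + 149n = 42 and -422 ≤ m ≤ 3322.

25

gcd(514, 149):
  514 = 3·149 + 67
  149 = 2·67 + 15
  67 = 4·15 + 7
  15 = 2·7 + 1
  7 = 7·1
so gcd(514, 149) = 1.
Back-substitute for Bézout coefficients:
  1 = 15 - 2·7
  ... = 514·(-20) + 149·(69)
Scale by 42: particular solution (-840, 2898); reduce m mod 149: (54, -186).
General solution: m = 54 + 149t, n = -186 - 514t for integer t.
-422 ≤ 54 + 149t ≤ 3322 gives t ∈ [-3, 21], which is 25 values.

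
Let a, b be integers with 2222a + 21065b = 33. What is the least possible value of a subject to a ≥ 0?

1204

gcd(21065, 2222) = 11.
11 divides 33, so solutions exist.
By Bézout, 2222×(-237) + 21065×(25) = 11.
Scale by 33/11 = 3: (a₀, b₀) = (-711, 75).
General solution: a = -711 + 1915t, b = 75 - 202t for integer t.
a ≥ 0: smallest is -711 mod 1915 = 1204 (at t = 1), with b = -127.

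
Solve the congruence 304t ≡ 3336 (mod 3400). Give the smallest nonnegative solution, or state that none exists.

gcd(3400, 304) = 8.
8 divides 3336, so solutions exist.
By Bézout, 304*(-123) + 3400*(11) = 8.
So 304*(-123) ≡ 8 (mod 3400); multiply by 417: t ≡ -51291 (mod 425).
Smallest nonnegative: t = -51291 mod 425 = 134.

134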